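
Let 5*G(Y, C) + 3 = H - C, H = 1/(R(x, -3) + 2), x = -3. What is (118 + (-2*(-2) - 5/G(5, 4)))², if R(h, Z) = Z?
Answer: 1002001/64 ≈ 15656.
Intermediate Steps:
H = -1 (H = 1/(-3 + 2) = 1/(-1) = -1)
G(Y, C) = -⅘ - C/5 (G(Y, C) = -⅗ + (-1 - C)/5 = -⅗ + (-⅕ - C/5) = -⅘ - C/5)
(118 + (-2*(-2) - 5/G(5, 4)))² = (118 + (-2*(-2) - 5/(-⅘ - ⅕*4)))² = (118 + (4 - 5/(-⅘ - ⅘)))² = (118 + (4 - 5/(-8/5)))² = (118 + (4 - 5*(-5/8)))² = (118 + (4 + 25/8))² = (118 + 57/8)² = (1001/8)² = 1002001/64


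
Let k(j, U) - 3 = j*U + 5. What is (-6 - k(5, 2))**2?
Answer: 576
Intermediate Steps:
k(j, U) = 8 + U*j (k(j, U) = 3 + (j*U + 5) = 3 + (U*j + 5) = 3 + (5 + U*j) = 8 + U*j)
(-6 - k(5, 2))**2 = (-6 - (8 + 2*5))**2 = (-6 - (8 + 10))**2 = (-6 - 1*18)**2 = (-6 - 18)**2 = (-24)**2 = 576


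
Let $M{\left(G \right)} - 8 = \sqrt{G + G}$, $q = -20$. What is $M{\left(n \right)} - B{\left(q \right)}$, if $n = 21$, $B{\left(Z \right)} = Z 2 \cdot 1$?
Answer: $48 + \sqrt{42} \approx 54.481$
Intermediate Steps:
$B{\left(Z \right)} = 2 Z$ ($B{\left(Z \right)} = 2 Z 1 = 2 Z$)
$M{\left(G \right)} = 8 + \sqrt{2} \sqrt{G}$ ($M{\left(G \right)} = 8 + \sqrt{G + G} = 8 + \sqrt{2 G} = 8 + \sqrt{2} \sqrt{G}$)
$M{\left(n \right)} - B{\left(q \right)} = \left(8 + \sqrt{2} \sqrt{21}\right) - 2 \left(-20\right) = \left(8 + \sqrt{42}\right) - -40 = \left(8 + \sqrt{42}\right) + 40 = 48 + \sqrt{42}$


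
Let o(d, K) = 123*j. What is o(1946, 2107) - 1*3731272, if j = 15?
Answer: -3729427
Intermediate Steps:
o(d, K) = 1845 (o(d, K) = 123*15 = 1845)
o(1946, 2107) - 1*3731272 = 1845 - 1*3731272 = 1845 - 3731272 = -3729427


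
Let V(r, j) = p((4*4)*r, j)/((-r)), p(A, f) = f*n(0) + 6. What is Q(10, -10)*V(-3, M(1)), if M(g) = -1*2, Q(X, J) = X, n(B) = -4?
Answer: 140/3 ≈ 46.667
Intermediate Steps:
p(A, f) = 6 - 4*f (p(A, f) = f*(-4) + 6 = -4*f + 6 = 6 - 4*f)
M(g) = -2
V(r, j) = -(6 - 4*j)/r (V(r, j) = (6 - 4*j)/((-r)) = (6 - 4*j)*(-1/r) = -(6 - 4*j)/r)
Q(10, -10)*V(-3, M(1)) = 10*(2*(-3 + 2*(-2))/(-3)) = 10*(2*(-⅓)*(-3 - 4)) = 10*(2*(-⅓)*(-7)) = 10*(14/3) = 140/3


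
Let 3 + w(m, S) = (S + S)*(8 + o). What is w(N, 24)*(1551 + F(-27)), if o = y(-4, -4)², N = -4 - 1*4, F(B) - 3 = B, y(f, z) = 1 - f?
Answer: 2414187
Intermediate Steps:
F(B) = 3 + B
N = -8 (N = -4 - 4 = -8)
o = 25 (o = (1 - 1*(-4))² = (1 + 4)² = 5² = 25)
w(m, S) = -3 + 66*S (w(m, S) = -3 + (S + S)*(8 + 25) = -3 + (2*S)*33 = -3 + 66*S)
w(N, 24)*(1551 + F(-27)) = (-3 + 66*24)*(1551 + (3 - 27)) = (-3 + 1584)*(1551 - 24) = 1581*1527 = 2414187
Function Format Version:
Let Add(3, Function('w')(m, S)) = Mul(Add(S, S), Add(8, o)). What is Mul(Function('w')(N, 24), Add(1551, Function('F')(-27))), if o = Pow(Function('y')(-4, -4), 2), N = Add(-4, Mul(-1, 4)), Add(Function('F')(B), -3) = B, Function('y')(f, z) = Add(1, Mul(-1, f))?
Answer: 2414187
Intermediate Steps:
Function('F')(B) = Add(3, B)
N = -8 (N = Add(-4, -4) = -8)
o = 25 (o = Pow(Add(1, Mul(-1, -4)), 2) = Pow(Add(1, 4), 2) = Pow(5, 2) = 25)
Function('w')(m, S) = Add(-3, Mul(66, S)) (Function('w')(m, S) = Add(-3, Mul(Add(S, S), Add(8, 25))) = Add(-3, Mul(Mul(2, S), 33)) = Add(-3, Mul(66, S)))
Mul(Function('w')(N, 24), Add(1551, Function('F')(-27))) = Mul(Add(-3, Mul(66, 24)), Add(1551, Add(3, -27))) = Mul(Add(-3, 1584), Add(1551, -24)) = Mul(1581, 1527) = 2414187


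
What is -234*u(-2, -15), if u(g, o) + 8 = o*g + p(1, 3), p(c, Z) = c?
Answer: -5382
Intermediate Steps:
u(g, o) = -7 + g*o (u(g, o) = -8 + (o*g + 1) = -8 + (g*o + 1) = -8 + (1 + g*o) = -7 + g*o)
-234*u(-2, -15) = -234*(-7 - 2*(-15)) = -234*(-7 + 30) = -234*23 = -5382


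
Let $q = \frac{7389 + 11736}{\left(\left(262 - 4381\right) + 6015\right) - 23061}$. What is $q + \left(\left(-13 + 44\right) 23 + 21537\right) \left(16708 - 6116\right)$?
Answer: $\frac{19560775925}{83} \approx 2.3567 \cdot 10^{8}$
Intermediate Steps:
$q = - \frac{75}{83}$ ($q = \frac{19125}{\left(-4119 + 6015\right) - 23061} = \frac{19125}{1896 - 23061} = \frac{19125}{-21165} = 19125 \left(- \frac{1}{21165}\right) = - \frac{75}{83} \approx -0.90361$)
$q + \left(\left(-13 + 44\right) 23 + 21537\right) \left(16708 - 6116\right) = - \frac{75}{83} + \left(\left(-13 + 44\right) 23 + 21537\right) \left(16708 - 6116\right) = - \frac{75}{83} + \left(31 \cdot 23 + 21537\right) 10592 = - \frac{75}{83} + \left(713 + 21537\right) 10592 = - \frac{75}{83} + 22250 \cdot 10592 = - \frac{75}{83} + 235672000 = \frac{19560775925}{83}$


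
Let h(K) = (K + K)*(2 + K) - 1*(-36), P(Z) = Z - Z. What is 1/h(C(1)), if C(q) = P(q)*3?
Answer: 1/36 ≈ 0.027778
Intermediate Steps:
P(Z) = 0
C(q) = 0 (C(q) = 0*3 = 0)
h(K) = 36 + 2*K*(2 + K) (h(K) = (2*K)*(2 + K) + 36 = 2*K*(2 + K) + 36 = 36 + 2*K*(2 + K))
1/h(C(1)) = 1/(36 + 2*0² + 4*0) = 1/(36 + 2*0 + 0) = 1/(36 + 0 + 0) = 1/36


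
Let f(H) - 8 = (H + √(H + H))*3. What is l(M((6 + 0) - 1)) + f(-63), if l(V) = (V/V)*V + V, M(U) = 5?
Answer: -171 + 9*I*√14 ≈ -171.0 + 33.675*I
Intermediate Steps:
f(H) = 8 + 3*H + 3*√2*√H (f(H) = 8 + (H + √(H + H))*3 = 8 + (H + √(2*H))*3 = 8 + (H + √2*√H)*3 = 8 + (3*H + 3*√2*√H) = 8 + 3*H + 3*√2*√H)
l(V) = 2*V (l(V) = 1*V + V = V + V = 2*V)
l(M((6 + 0) - 1)) + f(-63) = 2*5 + (8 + 3*(-63) + 3*√2*√(-63)) = 10 + (8 - 189 + 3*√2*(3*I*√7)) = 10 + (8 - 189 + 9*I*√14) = 10 + (-181 + 9*I*√14) = -171 + 9*I*√14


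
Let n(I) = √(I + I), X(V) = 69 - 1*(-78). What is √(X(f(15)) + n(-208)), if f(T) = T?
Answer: √(147 + 4*I*√26) ≈ 12.153 + 0.83911*I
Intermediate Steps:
X(V) = 147 (X(V) = 69 + 78 = 147)
n(I) = √2*√I (n(I) = √(2*I) = √2*√I)
√(X(f(15)) + n(-208)) = √(147 + √2*√(-208)) = √(147 + √2*(4*I*√13)) = √(147 + 4*I*√26)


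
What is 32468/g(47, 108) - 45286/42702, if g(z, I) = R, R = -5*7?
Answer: -694016773/747285 ≈ -928.72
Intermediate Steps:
R = -35
g(z, I) = -35
32468/g(47, 108) - 45286/42702 = 32468/(-35) - 45286/42702 = 32468*(-1/35) - 45286*1/42702 = -32468/35 - 22643/21351 = -694016773/747285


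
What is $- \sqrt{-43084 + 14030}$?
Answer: $- i \sqrt{29054} \approx - 170.45 i$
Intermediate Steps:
$- \sqrt{-43084 + 14030} = - \sqrt{-29054} = - i \sqrt{29054}$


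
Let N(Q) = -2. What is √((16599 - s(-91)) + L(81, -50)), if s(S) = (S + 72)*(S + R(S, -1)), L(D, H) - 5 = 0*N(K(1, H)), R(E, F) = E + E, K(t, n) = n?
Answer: 7*√233 ≈ 106.85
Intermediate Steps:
R(E, F) = 2*E
L(D, H) = 5 (L(D, H) = 5 + 0*(-2) = 5 + 0 = 5)
s(S) = 3*S*(72 + S) (s(S) = (S + 72)*(S + 2*S) = (72 + S)*(3*S) = 3*S*(72 + S))
√((16599 - s(-91)) + L(81, -50)) = √((16599 - 3*(-91)*(72 - 91)) + 5) = √((16599 - 3*(-91)*(-19)) + 5) = √((16599 - 1*5187) + 5) = √((16599 - 5187) + 5) = √(11412 + 5) = √11417 = 7*√233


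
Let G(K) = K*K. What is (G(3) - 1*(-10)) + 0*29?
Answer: 19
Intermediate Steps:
G(K) = K²
(G(3) - 1*(-10)) + 0*29 = (3² - 1*(-10)) + 0*29 = (9 + 10) + 0 = 19 + 0 = 19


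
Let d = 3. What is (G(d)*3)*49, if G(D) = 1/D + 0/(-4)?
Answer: 49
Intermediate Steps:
G(D) = 1/D (G(D) = 1/D + 0*(-1/4) = 1/D + 0 = 1/D)
(G(d)*3)*49 = (3/3)*49 = ((1/3)*3)*49 = 1*49 = 49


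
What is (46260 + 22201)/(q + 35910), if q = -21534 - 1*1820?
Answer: 68461/12556 ≈ 5.4525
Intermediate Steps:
q = -23354 (q = -21534 - 1820 = -23354)
(46260 + 22201)/(q + 35910) = (46260 + 22201)/(-23354 + 35910) = 68461/12556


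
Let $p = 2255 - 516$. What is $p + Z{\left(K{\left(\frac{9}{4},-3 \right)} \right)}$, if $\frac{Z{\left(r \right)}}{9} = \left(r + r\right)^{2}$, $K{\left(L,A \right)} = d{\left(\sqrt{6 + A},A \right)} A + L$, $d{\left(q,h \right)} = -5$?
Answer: $\frac{49805}{4} \approx 12451.0$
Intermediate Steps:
$K{\left(L,A \right)} = L - 5 A$ ($K{\left(L,A \right)} = - 5 A + L = L - 5 A$)
$Z{\left(r \right)} = 36 r^{2}$ ($Z{\left(r \right)} = 9 \left(r + r\right)^{2} = 9 \left(2 r\right)^{2} = 9 \cdot 4 r^{2} = 36 r^{2}$)
$p = 1739$
$p + Z{\left(K{\left(\frac{9}{4},-3 \right)} \right)} = 1739 + 36 \left(\frac{9}{4} - -15\right)^{2} = 1739 + 36 \left(9 \cdot \frac{1}{4} + 15\right)^{2} = 1739 + 36 \left(\frac{9}{4} + 15\right)^{2} = 1739 + 36 \left(\frac{69}{4}\right)^{2} = 1739 + 36 \cdot \frac{4761}{16} = 1739 + \frac{42849}{4} = \frac{49805}{4}$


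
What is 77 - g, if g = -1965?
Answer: 2042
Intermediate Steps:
77 - g = 77 - 1*(-1965) = 77 + 1965 = 2042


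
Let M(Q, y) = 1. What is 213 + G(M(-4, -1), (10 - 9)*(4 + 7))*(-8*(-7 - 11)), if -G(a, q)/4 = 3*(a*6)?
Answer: -10155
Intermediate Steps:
G(a, q) = -72*a (G(a, q) = -12*a*6 = -12*6*a = -72*a)
213 + G(M(-4, -1), (10 - 9)*(4 + 7))*(-8*(-7 - 11)) = 213 + (-72*1)*(-8*(-7 - 11)) = 213 - (-576)*(-18) = 213 - 72*144 = 213 - 10368 = -10155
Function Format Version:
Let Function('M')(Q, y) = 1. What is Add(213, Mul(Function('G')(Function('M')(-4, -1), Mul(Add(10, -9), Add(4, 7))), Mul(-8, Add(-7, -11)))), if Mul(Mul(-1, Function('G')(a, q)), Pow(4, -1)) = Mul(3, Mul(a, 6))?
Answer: -10155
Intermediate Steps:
Function('G')(a, q) = Mul(-72, a) (Function('G')(a, q) = Mul(-4, Mul(3, Mul(a, 6))) = Mul(-4, Mul(3, Mul(6, a))) = Mul(-4, Mul(18, a)) = Mul(-72, a))
Add(213, Mul(Function('G')(Function('M')(-4, -1), Mul(Add(10, -9), Add(4, 7))), Mul(-8, Add(-7, -11)))) = Add(213, Mul(Mul(-72, 1), Mul(-8, Add(-7, -11)))) = Add(213, Mul(-72, Mul(-8, -18))) = Add(213, Mul(-72, 144)) = Add(213, -10368) = -10155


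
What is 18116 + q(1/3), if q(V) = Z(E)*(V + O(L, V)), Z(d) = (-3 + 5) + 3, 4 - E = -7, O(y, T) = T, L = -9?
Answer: 54358/3 ≈ 18119.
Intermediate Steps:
E = 11 (E = 4 - 1*(-7) = 4 + 7 = 11)
Z(d) = 5 (Z(d) = 2 + 3 = 5)
q(V) = 10*V (q(V) = 5*(V + V) = 5*(2*V) = 10*V)
18116 + q(1/3) = 18116 + 10/3 = 54358/3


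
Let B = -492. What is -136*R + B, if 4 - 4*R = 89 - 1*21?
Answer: 1684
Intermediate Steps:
R = -16 (R = 1 - (89 - 1*21)/4 = 1 - (89 - 21)/4 = 1 - ¼*68 = 1 - 17 = -16)
-136*R + B = -136*(-16) - 492 = 2176 - 492 = 1684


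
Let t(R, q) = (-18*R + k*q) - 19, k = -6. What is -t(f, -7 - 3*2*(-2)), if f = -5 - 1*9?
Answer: -203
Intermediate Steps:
f = -14 (f = -5 - 9 = -14)
t(R, q) = -19 - 18*R - 6*q (t(R, q) = (-18*R - 6*q) - 19 = -19 - 18*R - 6*q)
-t(f, -7 - 3*2*(-2)) = -(-19 - 18*(-14) - 6*(-7 - 3*2*(-2))) = -(-19 + 252 - 6*(-7 - 6*(-2))) = -(-19 + 252 - 6*(-7 + 12)) = -(-19 + 252 - 6*5) = -(-19 + 252 - 30) = -1*203 = -203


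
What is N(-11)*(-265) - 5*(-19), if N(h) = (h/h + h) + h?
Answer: 5660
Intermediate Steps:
N(h) = 1 + 2*h (N(h) = (1 + h) + h = 1 + 2*h)
N(-11)*(-265) - 5*(-19) = (1 + 2*(-11))*(-265) - 5*(-19) = (1 - 22)*(-265) + 95 = -21*(-265) + 95 = 5565 + 95 = 5660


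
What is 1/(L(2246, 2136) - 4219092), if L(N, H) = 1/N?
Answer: -2246/9476080631 ≈ -2.3702e-7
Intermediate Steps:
1/(L(2246, 2136) - 4219092) = 1/(1/2246 - 4219092) = 1/(-9476080631/2246) = -2246/9476080631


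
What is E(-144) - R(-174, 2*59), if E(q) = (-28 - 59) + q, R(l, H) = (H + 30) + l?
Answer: -205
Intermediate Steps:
R(l, H) = 30 + H + l (R(l, H) = (30 + H) + l = 30 + H + l)
E(q) = -87 + q
E(-144) - R(-174, 2*59) = (-87 - 144) - (30 + 2*59 - 174) = -231 - (30 + 118 - 174) = -231 - 1*(-26) = -231 + 26 = -205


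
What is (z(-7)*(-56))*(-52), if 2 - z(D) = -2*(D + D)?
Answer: -75712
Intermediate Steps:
z(D) = 2 + 4*D (z(D) = 2 - (-2)*(D + D) = 2 - (-2)*2*D = 2 - (-4)*D = 2 + 4*D)
(z(-7)*(-56))*(-52) = ((2 + 4*(-7))*(-56))*(-52) = ((2 - 28)*(-56))*(-52) = -26*(-56)*(-52) = 1456*(-52) = -75712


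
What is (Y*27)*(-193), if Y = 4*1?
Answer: -20844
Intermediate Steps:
Y = 4
(Y*27)*(-193) = (4*27)*(-193) = 108*(-193) = -20844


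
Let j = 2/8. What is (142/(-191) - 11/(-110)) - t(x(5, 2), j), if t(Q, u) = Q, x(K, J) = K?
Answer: -10779/1910 ≈ -5.6435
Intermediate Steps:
j = ¼ (j = 2*(⅛) = ¼ ≈ 0.25000)
(142/(-191) - 11/(-110)) - t(x(5, 2), j) = (142/(-191) - 11/(-110)) - 1*5 = (142*(-1/191) - 11*(-1/110)) - 5 = (-142/191 + ⅒) - 5 = -1229/1910 - 5 = -10779/1910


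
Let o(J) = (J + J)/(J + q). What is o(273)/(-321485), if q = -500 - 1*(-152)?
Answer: 182/8037125 ≈ 2.2645e-5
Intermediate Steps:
q = -348 (q = -500 + 152 = -348)
o(J) = 2*J/(-348 + J) (o(J) = (J + J)/(J - 348) = (2*J)/(-348 + J) = 2*J/(-348 + J))
o(273)/(-321485) = (2*273/(-348 + 273))/(-321485) = (2*273/(-75))*(-1/321485) = (2*273*(-1/75))*(-1/321485) = -182/25*(-1/321485) = 182/8037125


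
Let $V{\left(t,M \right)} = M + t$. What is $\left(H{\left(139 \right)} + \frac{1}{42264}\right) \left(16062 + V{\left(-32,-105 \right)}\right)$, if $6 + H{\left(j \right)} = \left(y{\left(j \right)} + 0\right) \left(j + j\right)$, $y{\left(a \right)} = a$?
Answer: $\frac{26004122087125}{42264} \approx 6.1528 \cdot 10^{8}$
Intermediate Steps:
$H{\left(j \right)} = -6 + 2 j^{2}$ ($H{\left(j \right)} = -6 + \left(j + 0\right) \left(j + j\right) = -6 + j 2 j = -6 + 2 j^{2}$)
$\left(H{\left(139 \right)} + \frac{1}{42264}\right) \left(16062 + V{\left(-32,-105 \right)}\right) = \left(\left(-6 + 2 \cdot 139^{2}\right) + \frac{1}{42264}\right) \left(16062 - 137\right) = \left(\left(-6 + 2 \cdot 19321\right) + \frac{1}{42264}\right) \left(16062 - 137\right) = \left(\left(-6 + 38642\right) + \frac{1}{42264}\right) 15925 = \left(38636 + \frac{1}{42264}\right) 15925 = \frac{1632911905}{42264} \cdot 15925 = \frac{26004122087125}{42264}$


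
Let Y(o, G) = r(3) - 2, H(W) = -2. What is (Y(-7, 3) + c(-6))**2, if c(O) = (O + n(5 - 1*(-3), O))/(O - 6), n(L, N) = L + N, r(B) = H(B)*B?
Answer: 529/9 ≈ 58.778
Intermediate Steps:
r(B) = -2*B
c(O) = (8 + 2*O)/(-6 + O) (c(O) = (O + ((5 - 1*(-3)) + O))/(O - 6) = (O + ((5 + 3) + O))/(-6 + O) = (O + (8 + O))/(-6 + O) = (8 + 2*O)/(-6 + O))
Y(o, G) = -8 (Y(o, G) = -2*3 - 2 = -6 - 2 = -8)
(Y(-7, 3) + c(-6))**2 = (-8 + 2*(4 - 6)/(-6 - 6))**2 = (-8 + 2*(-2)/(-12))**2 = (-8 + 2*(-1/12)*(-2))**2 = (-8 + 1/3)**2 = (-23/3)**2 = 529/9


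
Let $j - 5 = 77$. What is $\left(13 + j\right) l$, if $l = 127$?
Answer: $12065$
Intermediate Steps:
$j = 82$ ($j = 5 + 77 = 82$)
$\left(13 + j\right) l = \left(13 + 82\right) 127 = 95 \cdot 127 = 12065$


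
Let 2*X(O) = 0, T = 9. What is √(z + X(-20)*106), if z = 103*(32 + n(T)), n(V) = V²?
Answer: √11639 ≈ 107.88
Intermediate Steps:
X(O) = 0 (X(O) = (½)*0 = 0)
z = 11639 (z = 103*(32 + 9²) = 103*(32 + 81) = 103*113 = 11639)
√(z + X(-20)*106) = √(11639 + 0*106) = √(11639 + 0) = √11639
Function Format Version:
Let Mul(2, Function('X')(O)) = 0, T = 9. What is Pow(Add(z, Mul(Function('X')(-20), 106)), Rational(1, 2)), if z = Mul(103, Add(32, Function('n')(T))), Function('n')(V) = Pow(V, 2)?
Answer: Pow(11639, Rational(1, 2)) ≈ 107.88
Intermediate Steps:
Function('X')(O) = 0 (Function('X')(O) = Mul(Rational(1, 2), 0) = 0)
z = 11639 (z = Mul(103, Add(32, Pow(9, 2))) = Mul(103, Add(32, 81)) = Mul(103, 113) = 11639)
Pow(Add(z, Mul(Function('X')(-20), 106)), Rational(1, 2)) = Pow(Add(11639, Mul(0, 106)), Rational(1, 2)) = Pow(Add(11639, 0), Rational(1, 2)) = Pow(11639, Rational(1, 2))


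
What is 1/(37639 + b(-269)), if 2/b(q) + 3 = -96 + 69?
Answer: 15/564584 ≈ 2.6568e-5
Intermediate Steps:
b(q) = -1/15 (b(q) = 2/(-3 + (-96 + 69)) = 2/(-3 - 27) = 2/(-30) = 2*(-1/30) = -1/15)
1/(37639 + b(-269)) = 1/(37639 - 1/15) = 1/(564584/15) = 15/564584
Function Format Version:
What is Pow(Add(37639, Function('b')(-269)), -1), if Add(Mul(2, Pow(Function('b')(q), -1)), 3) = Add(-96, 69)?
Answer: Rational(15, 564584) ≈ 2.6568e-5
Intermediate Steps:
Function('b')(q) = Rational(-1, 15) (Function('b')(q) = Mul(2, Pow(Add(-3, Add(-96, 69)), -1)) = Mul(2, Pow(Add(-3, -27), -1)) = Mul(2, Pow(-30, -1)) = Mul(2, Rational(-1, 30)) = Rational(-1, 15))
Pow(Add(37639, Function('b')(-269)), -1) = Pow(Add(37639, Rational(-1, 15)), -1) = Pow(Rational(564584, 15), -1) = Rational(15, 564584)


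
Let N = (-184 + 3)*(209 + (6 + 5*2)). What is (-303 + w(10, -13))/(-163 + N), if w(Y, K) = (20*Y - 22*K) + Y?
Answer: -193/40888 ≈ -0.0047202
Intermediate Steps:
w(Y, K) = -22*K + 21*Y (w(Y, K) = (-22*K + 20*Y) + Y = -22*K + 21*Y)
N = -40725 (N = -181*(209 + (6 + 10)) = -181*(209 + 16) = -181*225 = -40725)
(-303 + w(10, -13))/(-163 + N) = (-303 + (-22*(-13) + 21*10))/(-163 - 40725) = (-303 + (286 + 210))/(-40888) = (-303 + 496)*(-1/40888) = 193*(-1/40888) = -193/40888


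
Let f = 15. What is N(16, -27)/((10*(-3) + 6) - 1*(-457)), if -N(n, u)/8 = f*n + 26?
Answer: -2128/433 ≈ -4.9146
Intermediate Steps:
N(n, u) = -208 - 120*n (N(n, u) = -8*(15*n + 26) = -8*(26 + 15*n) = -208 - 120*n)
N(16, -27)/((10*(-3) + 6) - 1*(-457)) = (-208 - 120*16)/((10*(-3) + 6) - 1*(-457)) = (-208 - 1920)/((-30 + 6) + 457) = -2128/(-24 + 457) = -2128/433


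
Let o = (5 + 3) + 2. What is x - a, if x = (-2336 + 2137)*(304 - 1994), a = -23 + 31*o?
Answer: 336023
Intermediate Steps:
o = 10 (o = 8 + 2 = 10)
a = 287 (a = -23 + 31*10 = -23 + 310 = 287)
x = 336310 (x = -199*(-1690) = 336310)
x - a = 336310 - 1*287 = 336310 - 287 = 336023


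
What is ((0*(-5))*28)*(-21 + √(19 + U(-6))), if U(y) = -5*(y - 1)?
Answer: 0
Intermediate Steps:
U(y) = 5 - 5*y (U(y) = -5*(-1 + y) = 5 - 5*y)
((0*(-5))*28)*(-21 + √(19 + U(-6))) = ((0*(-5))*28)*(-21 + √(19 + (5 - 5*(-6)))) = (0*28)*(-21 + √(19 + (5 + 30))) = 0*(-21 + √(19 + 35)) = 0*(-21 + √54) = 0*(-21 + 3*√6) = 0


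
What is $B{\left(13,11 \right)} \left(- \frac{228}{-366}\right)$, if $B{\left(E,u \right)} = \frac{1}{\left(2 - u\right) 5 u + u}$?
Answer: $- \frac{19}{14762} \approx -0.0012871$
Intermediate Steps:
$B{\left(E,u \right)} = \frac{1}{u + u \left(10 - 5 u\right)}$ ($B{\left(E,u \right)} = \frac{1}{\left(10 - 5 u\right) u + u} = \frac{1}{u \left(10 - 5 u\right) + u} = \frac{1}{u + u \left(10 - 5 u\right)}$)
$B{\left(13,11 \right)} \left(- \frac{228}{-366}\right) = - \frac{1}{11 \left(-11 + 5 \cdot 11\right)} \left(- \frac{228}{-366}\right) = \left(-1\right) \frac{1}{11} \frac{1}{-11 + 55} \left(\left(-228\right) \left(- \frac{1}{366}\right)\right) = \left(-1\right) \frac{1}{11} \cdot \frac{1}{44} \cdot \frac{38}{61} = \left(- \frac{1}{484}\right) \frac{38}{61} = - \frac{19}{14762}$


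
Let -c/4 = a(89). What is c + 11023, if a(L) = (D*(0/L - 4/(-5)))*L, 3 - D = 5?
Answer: 57963/5 ≈ 11593.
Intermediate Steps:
D = -2 (D = 3 - 1*5 = 3 - 5 = -2)
a(L) = -8*L/5 (a(L) = (-2*(0/L - 4/(-5)))*L = (-2*(0 - 4*(-1/5)))*L = (-2*(0 + 4/5))*L = (-2*4/5)*L = -8*L/5)
c = 2848/5 (c = -(-32)*89/5 = -4*(-712/5) = 2848/5 ≈ 569.60)
c + 11023 = 2848/5 + 11023 = 57963/5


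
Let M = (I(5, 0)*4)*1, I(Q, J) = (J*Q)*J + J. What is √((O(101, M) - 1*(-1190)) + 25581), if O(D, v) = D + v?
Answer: 2*√6718 ≈ 163.93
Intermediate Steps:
I(Q, J) = J + Q*J² (I(Q, J) = Q*J² + J = J + Q*J²)
M = 0 (M = ((0*(1 + 0*5))*4)*1 = ((0*(1 + 0))*4)*1 = ((0*1)*4)*1 = (0*4)*1 = 0*1 = 0)
√((O(101, M) - 1*(-1190)) + 25581) = √(((101 + 0) - 1*(-1190)) + 25581) = √((101 + 1190) + 25581) = √(1291 + 25581) = √26872 = 2*√6718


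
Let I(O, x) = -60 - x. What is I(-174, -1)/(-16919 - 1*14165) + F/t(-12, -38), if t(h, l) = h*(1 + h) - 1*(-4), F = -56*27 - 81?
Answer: -12377197/1056856 ≈ -11.711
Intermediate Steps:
F = -1593 (F = -1512 - 81 = -1593)
t(h, l) = 4 + h*(1 + h) (t(h, l) = h*(1 + h) + 4 = 4 + h*(1 + h))
I(-174, -1)/(-16919 - 1*14165) + F/t(-12, -38) = (-60 - 1*(-1))/(-16919 - 1*14165) - 1593/(4 - 12 + (-12)²) = (-60 + 1)/(-16919 - 14165) - 1593/(4 - 12 + 144) = -59/(-31084) - 1593/136 = -59*(-1/31084) - 1593*1/136 = 59/31084 - 1593/136 = -12377197/1056856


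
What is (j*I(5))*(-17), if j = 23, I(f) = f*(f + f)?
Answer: -19550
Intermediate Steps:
I(f) = 2*f² (I(f) = f*(2*f) = 2*f²)
(j*I(5))*(-17) = (23*(2*5²))*(-17) = (23*(2*25))*(-17) = (23*50)*(-17) = 1150*(-17) = -19550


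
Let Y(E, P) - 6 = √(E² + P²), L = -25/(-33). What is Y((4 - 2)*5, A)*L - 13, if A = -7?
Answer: -93/11 + 25*√149/33 ≈ 0.79284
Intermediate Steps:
L = 25/33 (L = -25*(-1/33) = 25/33 ≈ 0.75758)
Y(E, P) = 6 + √(E² + P²)
Y((4 - 2)*5, A)*L - 13 = (6 + √(((4 - 2)*5)² + (-7)²))*(25/33) - 13 = (6 + √((2*5)² + 49))*(25/33) - 13 = (6 + √(10² + 49))*(25/33) - 13 = (6 + √(100 + 49))*(25/33) - 13 = (6 + √149)*(25/33) - 13 = (50/11 + 25*√149/33) - 13 = -93/11 + 25*√149/33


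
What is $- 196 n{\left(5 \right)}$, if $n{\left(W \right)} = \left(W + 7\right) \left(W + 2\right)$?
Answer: $-16464$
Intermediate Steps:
$n{\left(W \right)} = \left(2 + W\right) \left(7 + W\right)$ ($n{\left(W \right)} = \left(7 + W\right) \left(2 + W\right) = \left(2 + W\right) \left(7 + W\right)$)
$- 196 n{\left(5 \right)} = - 196 \left(14 + 5^{2} + 9 \cdot 5\right) = - 196 \left(14 + 25 + 45\right) = \left(-196\right) 84 = -16464$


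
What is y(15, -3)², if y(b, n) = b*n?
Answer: 2025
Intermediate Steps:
y(15, -3)² = (15*(-3))² = (-45)² = 2025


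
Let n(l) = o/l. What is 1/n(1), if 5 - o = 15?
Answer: -⅒ ≈ -0.10000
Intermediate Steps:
o = -10 (o = 5 - 1*15 = 5 - 15 = -10)
n(l) = -10/l
1/n(1) = 1/(-10/1) = 1/(-10*1) = 1/(-10) = -⅒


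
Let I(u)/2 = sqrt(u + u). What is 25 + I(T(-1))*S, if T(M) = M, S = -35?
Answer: 25 - 70*I*sqrt(2) ≈ 25.0 - 98.995*I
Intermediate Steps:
I(u) = 2*sqrt(2)*sqrt(u) (I(u) = 2*sqrt(u + u) = 2*sqrt(2*u) = 2*(sqrt(2)*sqrt(u)) = 2*sqrt(2)*sqrt(u))
25 + I(T(-1))*S = 25 + (2*sqrt(2)*sqrt(-1))*(-35) = 25 + (2*sqrt(2)*I)*(-35) = 25 + (2*I*sqrt(2))*(-35) = 25 - 70*I*sqrt(2)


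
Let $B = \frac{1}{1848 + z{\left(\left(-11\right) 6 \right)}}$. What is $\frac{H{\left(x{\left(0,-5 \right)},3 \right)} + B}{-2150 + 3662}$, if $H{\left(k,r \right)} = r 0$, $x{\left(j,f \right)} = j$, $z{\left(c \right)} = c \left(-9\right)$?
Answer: $\frac{1}{3692304} \approx 2.7083 \cdot 10^{-7}$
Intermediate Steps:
$z{\left(c \right)} = - 9 c$
$H{\left(k,r \right)} = 0$
$B = \frac{1}{2442}$ ($B = \frac{1}{1848 - 9 \left(\left(-11\right) 6\right)} = \frac{1}{1848 - -594} = \frac{1}{1848 + 594} = \frac{1}{2442} \approx 0.0004095$)
$\frac{H{\left(x{\left(0,-5 \right)},3 \right)} + B}{-2150 + 3662} = \frac{0 + \frac{1}{2442}}{-2150 + 3662} = \frac{1}{2442 \cdot 1512} = \frac{1}{2442} \cdot \frac{1}{1512} = \frac{1}{3692304}$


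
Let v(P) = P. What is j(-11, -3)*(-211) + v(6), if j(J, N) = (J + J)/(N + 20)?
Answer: 4744/17 ≈ 279.06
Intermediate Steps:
j(J, N) = 2*J/(20 + N) (j(J, N) = (2*J)/(20 + N) = 2*J/(20 + N))
j(-11, -3)*(-211) + v(6) = (2*(-11)/(20 - 3))*(-211) + 6 = (2*(-11)/17)*(-211) + 6 = (2*(-11)*(1/17))*(-211) + 6 = -22/17*(-211) + 6 = 4642/17 + 6 = 4744/17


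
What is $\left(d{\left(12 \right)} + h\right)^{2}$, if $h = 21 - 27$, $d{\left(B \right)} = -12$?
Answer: $324$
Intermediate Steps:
$h = -6$ ($h = 21 - 27 = -6$)
$\left(d{\left(12 \right)} + h\right)^{2} = \left(-12 - 6\right)^{2} = \left(-18\right)^{2} = 324$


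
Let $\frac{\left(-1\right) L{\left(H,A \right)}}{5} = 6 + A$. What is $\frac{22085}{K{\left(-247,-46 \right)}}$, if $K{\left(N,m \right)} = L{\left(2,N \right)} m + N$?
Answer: $- \frac{22085}{55677} \approx -0.39666$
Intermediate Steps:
$L{\left(H,A \right)} = -30 - 5 A$ ($L{\left(H,A \right)} = - 5 \left(6 + A\right) = -30 - 5 A$)
$K{\left(N,m \right)} = N + m \left(-30 - 5 N\right)$ ($K{\left(N,m \right)} = \left(-30 - 5 N\right) m + N = m \left(-30 - 5 N\right) + N = N + m \left(-30 - 5 N\right)$)
$\frac{22085}{K{\left(-247,-46 \right)}} = \frac{22085}{-247 - - 230 \left(6 - 247\right)} = \frac{22085}{-247 - \left(-230\right) \left(-241\right)} = \frac{22085}{-247 - 55430} = \frac{22085}{-55677} = 22085 \left(- \frac{1}{55677}\right) = - \frac{22085}{55677}$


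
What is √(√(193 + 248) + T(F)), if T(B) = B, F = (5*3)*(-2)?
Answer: 3*I ≈ 3.0*I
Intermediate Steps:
F = -30 (F = 15*(-2) = -30)
√(√(193 + 248) + T(F)) = √(√(193 + 248) - 30) = √(√441 - 30) = √(21 - 30) = √(-9) = 3*I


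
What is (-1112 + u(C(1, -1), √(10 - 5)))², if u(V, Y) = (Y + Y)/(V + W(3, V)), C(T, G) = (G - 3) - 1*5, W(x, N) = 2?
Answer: 60590676/49 + 4448*√5/7 ≈ 1.2380e+6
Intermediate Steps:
C(T, G) = -8 + G (C(T, G) = (-3 + G) - 5 = -8 + G)
u(V, Y) = 2*Y/(2 + V) (u(V, Y) = (Y + Y)/(V + 2) = (2*Y)/(2 + V) = 2*Y/(2 + V))
(-1112 + u(C(1, -1), √(10 - 5)))² = (-1112 + 2*√(10 - 5)/(2 + (-8 - 1)))² = (-1112 + 2*√5/(2 - 9))² = (-1112 + 2*√5/(-7))² = (-1112 + 2*√5*(-⅐))² = (-1112 - 2*√5/7)²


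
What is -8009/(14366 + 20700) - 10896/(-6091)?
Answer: 333296317/213587006 ≈ 1.5605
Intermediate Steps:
-8009/(14366 + 20700) - 10896/(-6091) = -8009/35066 - 10896*(-1/6091) = -8009*1/35066 + 10896/6091 = -8009/35066 + 10896/6091 = 333296317/213587006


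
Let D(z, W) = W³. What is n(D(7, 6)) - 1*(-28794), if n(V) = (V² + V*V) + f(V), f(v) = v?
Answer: 122322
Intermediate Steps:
n(V) = V + 2*V² (n(V) = (V² + V*V) + V = (V² + V²) + V = 2*V² + V = V + 2*V²)
n(D(7, 6)) - 1*(-28794) = 6³*(1 + 2*6³) - 1*(-28794) = 216*(1 + 2*216) + 28794 = 216*(1 + 432) + 28794 = 216*433 + 28794 = 93528 + 28794 = 122322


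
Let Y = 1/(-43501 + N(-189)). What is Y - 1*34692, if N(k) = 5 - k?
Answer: -1502406445/43307 ≈ -34692.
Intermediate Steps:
Y = -1/43307 (Y = 1/(-43501 + (5 - 1*(-189))) = 1/(-43501 + (5 + 189)) = 1/(-43501 + 194) = 1/(-43307) = -1/43307 ≈ -2.3091e-5)
Y - 1*34692 = -1/43307 - 1*34692 = -1/43307 - 34692 = -1502406445/43307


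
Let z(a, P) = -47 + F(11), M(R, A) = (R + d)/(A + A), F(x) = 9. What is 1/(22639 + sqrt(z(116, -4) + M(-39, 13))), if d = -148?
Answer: 588614/13325633521 - 5*I*sqrt(1222)/13325633521 ≈ 4.4172e-5 - 1.3116e-8*I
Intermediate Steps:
M(R, A) = (-148 + R)/(2*A) (M(R, A) = (R - 148)/(A + A) = (-148 + R)/((2*A)) = (-148 + R)*(1/(2*A)) = (-148 + R)/(2*A))
z(a, P) = -38 (z(a, P) = -47 + 9 = -38)
1/(22639 + sqrt(z(116, -4) + M(-39, 13))) = 1/(22639 + sqrt(-38 + (1/2)*(-148 - 39)/13)) = 1/(22639 + sqrt(-38 + (1/2)*(1/13)*(-187))) = 1/(22639 + sqrt(-38 - 187/26)) = 1/(22639 + sqrt(-1175/26)) = 1/(22639 + 5*I*sqrt(1222)/26)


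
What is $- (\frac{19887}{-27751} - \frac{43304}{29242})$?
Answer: $\frac{891632479}{405747371} \approx 2.1975$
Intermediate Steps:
$- (\frac{19887}{-27751} - \frac{43304}{29242}) = - (19887 \left(- \frac{1}{27751}\right) - \frac{21652}{14621}) = - (- \frac{19887}{27751} - \frac{21652}{14621}) = \left(-1\right) \left(- \frac{891632479}{405747371}\right) = \frac{891632479}{405747371}$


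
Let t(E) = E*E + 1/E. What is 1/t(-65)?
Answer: 65/274624 ≈ 0.00023669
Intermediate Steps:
t(E) = 1/E + E**2 (t(E) = E**2 + 1/E = 1/E + E**2)
1/t(-65) = 1/((1 + (-65)**3)/(-65)) = 1/(-(1 - 274625)/65) = 1/(-1/65*(-274624)) = 1/(274624/65) = 65/274624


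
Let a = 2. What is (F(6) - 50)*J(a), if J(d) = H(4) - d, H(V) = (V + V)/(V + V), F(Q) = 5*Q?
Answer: 20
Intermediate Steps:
H(V) = 1 (H(V) = (2*V)/((2*V)) = (2*V)*(1/(2*V)) = 1)
J(d) = 1 - d
(F(6) - 50)*J(a) = (5*6 - 50)*(1 - 1*2) = (30 - 50)*(1 - 2) = -20*(-1) = 20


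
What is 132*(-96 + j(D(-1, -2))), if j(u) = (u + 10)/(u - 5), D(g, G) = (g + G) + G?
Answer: -12738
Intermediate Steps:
D(g, G) = g + 2*G (D(g, G) = (G + g) + G = g + 2*G)
j(u) = (10 + u)/(-5 + u)
132*(-96 + j(D(-1, -2))) = 132*(-96 + (10 + (-1 + 2*(-2)))/(-5 + (-1 + 2*(-2)))) = 132*(-96 + (10 + (-1 - 4))/(-5 + (-1 - 4))) = 132*(-96 + (10 - 5)/(-5 - 5)) = 132*(-96 + 5/(-10)) = 132*(-96 - ⅒*5) = 132*(-96 - ½) = 132*(-193/2) = -12738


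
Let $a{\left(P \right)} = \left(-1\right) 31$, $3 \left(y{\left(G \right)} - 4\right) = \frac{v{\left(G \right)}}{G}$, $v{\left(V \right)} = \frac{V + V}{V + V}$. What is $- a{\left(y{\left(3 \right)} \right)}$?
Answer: $31$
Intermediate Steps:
$v{\left(V \right)} = 1$ ($v{\left(V \right)} = \frac{2 V}{2 V} = 2 V \frac{1}{2 V} = 1$)
$y{\left(G \right)} = 4 + \frac{1}{3 G}$ ($y{\left(G \right)} = 4 + \frac{1 \frac{1}{G}}{3} = 4 + \frac{1}{3 G}$)
$a{\left(P \right)} = -31$
$- a{\left(y{\left(3 \right)} \right)} = \left(-1\right) \left(-31\right) = 31$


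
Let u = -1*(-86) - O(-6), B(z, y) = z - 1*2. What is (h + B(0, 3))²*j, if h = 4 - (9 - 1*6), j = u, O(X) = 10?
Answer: 76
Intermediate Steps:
B(z, y) = -2 + z (B(z, y) = z - 2 = -2 + z)
u = 76 (u = -1*(-86) - 1*10 = 86 - 10 = 76)
j = 76
h = 1 (h = 4 - (9 - 6) = 4 - 1*3 = 4 - 3 = 1)
(h + B(0, 3))²*j = (1 + (-2 + 0))²*76 = (1 - 2)²*76 = (-1)²*76 = 1*76 = 76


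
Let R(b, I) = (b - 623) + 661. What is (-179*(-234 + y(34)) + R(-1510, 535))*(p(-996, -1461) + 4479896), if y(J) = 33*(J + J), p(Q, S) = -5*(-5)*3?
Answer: -1618443283402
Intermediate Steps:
p(Q, S) = 75 (p(Q, S) = 25*3 = 75)
y(J) = 66*J (y(J) = 33*(2*J) = 66*J)
R(b, I) = 38 + b (R(b, I) = (-623 + b) + 661 = 38 + b)
(-179*(-234 + y(34)) + R(-1510, 535))*(p(-996, -1461) + 4479896) = (-179*(-234 + 66*34) + (38 - 1510))*(75 + 4479896) = (-179*(-234 + 2244) - 1472)*4479971 = (-179*2010 - 1472)*4479971 = (-359790 - 1472)*4479971 = -361262*4479971 = -1618443283402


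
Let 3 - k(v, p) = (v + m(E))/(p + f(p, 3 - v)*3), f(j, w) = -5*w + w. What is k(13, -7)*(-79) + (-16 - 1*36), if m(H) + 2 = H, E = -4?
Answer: -32104/113 ≈ -284.11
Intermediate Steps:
m(H) = -2 + H
f(j, w) = -4*w
k(v, p) = 3 - (-6 + v)/(-36 + p + 12*v) (k(v, p) = 3 - (v + (-2 - 4))/(p - 4*(3 - v)*3) = 3 - (v - 6)/(p + (-12 + 4*v)*3) = 3 - (-6 + v)/(p + (-36 + 12*v)) = 3 - (-6 + v)/(-36 + p + 12*v))
k(13, -7)*(-79) + (-16 - 1*36) = ((-102 + 3*(-7) + 35*13)/(-36 - 7 + 12*13))*(-79) + (-16 - 1*36) = ((-102 - 21 + 455)/(-36 - 7 + 156))*(-79) + (-16 - 36) = (332/113)*(-79) - 52 = -26228/113 - 52 = -32104/113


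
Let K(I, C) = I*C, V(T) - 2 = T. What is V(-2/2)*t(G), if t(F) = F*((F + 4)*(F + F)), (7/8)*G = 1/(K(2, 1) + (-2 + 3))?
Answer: 11776/9261 ≈ 1.2716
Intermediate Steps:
V(T) = 2 + T
K(I, C) = C*I
G = 8/21 (G = 8/(7*(1*2 + (-2 + 3))) = 8/(7*(2 + 1)) = (8/7)/3 = (8/7)*(1/3) = 8/21 ≈ 0.38095)
t(F) = 2*F**2*(4 + F) (t(F) = F*((4 + F)*(2*F)) = F*(2*F*(4 + F)) = 2*F**2*(4 + F))
V(-2/2)*t(G) = (2 - 2/2)*(2*(8/21)**2*(4 + 8/21)) = (2 - 2*1/2)*(2*(64/441)*(92/21)) = (2 - 1)*(11776/9261) = 1*(11776/9261) = 11776/9261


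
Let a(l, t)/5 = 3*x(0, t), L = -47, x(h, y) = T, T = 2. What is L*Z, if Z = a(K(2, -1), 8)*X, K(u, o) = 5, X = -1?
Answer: 1410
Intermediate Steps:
x(h, y) = 2
a(l, t) = 30 (a(l, t) = 5*(3*2) = 5*6 = 30)
Z = -30 (Z = 30*(-1) = -30)
L*Z = -47*(-30) = 1410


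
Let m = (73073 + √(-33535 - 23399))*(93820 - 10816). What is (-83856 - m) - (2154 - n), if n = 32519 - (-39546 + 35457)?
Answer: -6065400694 - 249012*I*√6326 ≈ -6.0654e+9 - 1.9805e+7*I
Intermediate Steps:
m = 6065351292 + 249012*I*√6326 (m = (73073 + √(-56934))*83004 = (73073 + 3*I*√6326)*83004 = 6065351292 + 249012*I*√6326 ≈ 6.0653e+9 + 1.9805e+7*I)
n = 36608 (n = 32519 - 1*(-4089) = 32519 + 4089 = 36608)
(-83856 - m) - (2154 - n) = (-83856 - (6065351292 + 249012*I*√6326)) - (2154 - 1*36608) = (-83856 + (-6065351292 - 249012*I*√6326)) - (2154 - 36608) = (-6065435148 - 249012*I*√6326) - 1*(-34454) = (-6065435148 - 249012*I*√6326) + 34454 = -6065400694 - 249012*I*√6326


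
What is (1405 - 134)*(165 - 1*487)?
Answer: -409262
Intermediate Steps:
(1405 - 134)*(165 - 1*487) = 1271*(165 - 487) = 1271*(-322) = -409262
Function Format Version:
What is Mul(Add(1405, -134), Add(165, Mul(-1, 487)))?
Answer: -409262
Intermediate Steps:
Mul(Add(1405, -134), Add(165, Mul(-1, 487))) = Mul(1271, Add(165, -487)) = Mul(1271, -322) = -409262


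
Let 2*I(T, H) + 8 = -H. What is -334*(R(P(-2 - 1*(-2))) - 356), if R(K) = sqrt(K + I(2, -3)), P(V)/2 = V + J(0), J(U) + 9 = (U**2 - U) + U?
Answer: 118904 - 167*I*sqrt(82) ≈ 1.189e+5 - 1512.3*I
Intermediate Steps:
J(U) = -9 + U**2 (J(U) = -9 + ((U**2 - U) + U) = -9 + U**2)
P(V) = -18 + 2*V (P(V) = 2*(V + (-9 + 0**2)) = 2*(V + (-9 + 0)) = 2*(V - 9) = 2*(-9 + V) = -18 + 2*V)
I(T, H) = -4 - H/2 (I(T, H) = -4 + (-H)/2 = -4 - H/2)
R(K) = sqrt(-5/2 + K) (R(K) = sqrt(K + (-4 - 1/2*(-3))) = sqrt(K + (-4 + 3/2)) = sqrt(K - 5/2) = sqrt(-5/2 + K))
-334*(R(P(-2 - 1*(-2))) - 356) = -334*(sqrt(-10 + 4*(-18 + 2*(-2 - 1*(-2))))/2 - 356) = -334*(sqrt(-10 + 4*(-18 + 2*(-2 + 2)))/2 - 356) = -334*(sqrt(-10 + 4*(-18 + 2*0))/2 - 356) = -334*(sqrt(-10 + 4*(-18 + 0))/2 - 356) = -334*(sqrt(-10 + 4*(-18))/2 - 356) = -334*(sqrt(-10 - 72)/2 - 356) = -334*(sqrt(-82)/2 - 356) = -334*((I*sqrt(82))/2 - 356) = -334*(I*sqrt(82)/2 - 356) = -334*(-356 + I*sqrt(82)/2) = 118904 - 167*I*sqrt(82)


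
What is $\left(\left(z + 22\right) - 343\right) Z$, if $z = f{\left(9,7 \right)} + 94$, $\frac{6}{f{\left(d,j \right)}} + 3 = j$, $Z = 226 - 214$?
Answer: $-2706$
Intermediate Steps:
$Z = 12$ ($Z = 226 - 214 = 12$)
$f{\left(d,j \right)} = \frac{6}{-3 + j}$
$z = \frac{191}{2}$ ($z = \frac{6}{-3 + 7} + 94 = \frac{6}{4} + 94 = 6 \cdot \frac{1}{4} + 94 = \frac{3}{2} + 94 = \frac{191}{2} \approx 95.5$)
$\left(\left(z + 22\right) - 343\right) Z = \left(\left(\frac{191}{2} + 22\right) - 343\right) 12 = \left(\frac{235}{2} - 343\right) 12 = \left(- \frac{451}{2}\right) 12 = -2706$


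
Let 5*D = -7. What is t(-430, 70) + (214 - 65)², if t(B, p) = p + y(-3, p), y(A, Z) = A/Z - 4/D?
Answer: 1559167/70 ≈ 22274.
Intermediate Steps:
D = -7/5 (D = (⅕)*(-7) = -7/5 ≈ -1.4000)
y(A, Z) = 20/7 + A/Z (y(A, Z) = A/Z - 4/(-7/5) = A/Z - 4*(-5/7) = A/Z + 20/7 = 20/7 + A/Z)
t(B, p) = 20/7 + p - 3/p (t(B, p) = p + (20/7 - 3/p) = 20/7 + p - 3/p)
t(-430, 70) + (214 - 65)² = (20/7 + 70 - 3/70) + (214 - 65)² = (20/7 + 70 - 3*1/70) + 149² = (20/7 + 70 - 3/70) + 22201 = 5097/70 + 22201 = 1559167/70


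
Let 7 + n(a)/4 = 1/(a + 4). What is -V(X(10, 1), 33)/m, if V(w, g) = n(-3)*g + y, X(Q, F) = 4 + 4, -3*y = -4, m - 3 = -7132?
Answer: -2372/21387 ≈ -0.11091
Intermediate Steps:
m = -7129 (m = 3 - 7132 = -7129)
y = 4/3 (y = -⅓*(-4) = 4/3 ≈ 1.3333)
n(a) = -28 + 4/(4 + a) (n(a) = -28 + 4/(a + 4) = -28 + 4/(4 + a))
X(Q, F) = 8
V(w, g) = 4/3 - 24*g (V(w, g) = (4*(-27 - 7*(-3))/(4 - 3))*g + 4/3 = (4*(-27 + 21)/1)*g + 4/3 = (4*1*(-6))*g + 4/3 = -24*g + 4/3 = 4/3 - 24*g)
-V(X(10, 1), 33)/m = -(4/3 - 24*33)/(-7129) = -(4/3 - 792)*(-1)/7129 = -(-2372)*(-1)/(3*7129) = -1*2372/21387 = -2372/21387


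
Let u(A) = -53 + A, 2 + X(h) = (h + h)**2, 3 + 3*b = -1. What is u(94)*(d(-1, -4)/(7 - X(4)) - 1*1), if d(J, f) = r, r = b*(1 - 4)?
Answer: -2419/55 ≈ -43.982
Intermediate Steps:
b = -4/3 (b = -1 + (1/3)*(-1) = -1 - 1/3 = -4/3 ≈ -1.3333)
r = 4 (r = -4*(1 - 4)/3 = -4/3*(-3) = 4)
X(h) = -2 + 4*h**2 (X(h) = -2 + (h + h)**2 = -2 + (2*h)**2 = -2 + 4*h**2)
d(J, f) = 4
u(94)*(d(-1, -4)/(7 - X(4)) - 1*1) = (-53 + 94)*(4/(7 - (-2 + 4*4**2)) - 1*1) = 41*(4/(7 - (-2 + 4*16)) - 1) = 41*(4/(7 - (-2 + 64)) - 1) = 41*(4/(7 - 1*62) - 1) = 41*(4/(7 - 62) - 1) = 41*(4/(-55) - 1) = 41*(4*(-1/55) - 1) = 41*(-4/55 - 1) = 41*(-59/55) = -2419/55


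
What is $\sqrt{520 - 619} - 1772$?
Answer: $-1772 + 3 i \sqrt{11} \approx -1772.0 + 9.9499 i$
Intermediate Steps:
$\sqrt{520 - 619} - 1772 = \sqrt{-99} - 1772 = 3 i \sqrt{11} - 1772 = -1772 + 3 i \sqrt{11}$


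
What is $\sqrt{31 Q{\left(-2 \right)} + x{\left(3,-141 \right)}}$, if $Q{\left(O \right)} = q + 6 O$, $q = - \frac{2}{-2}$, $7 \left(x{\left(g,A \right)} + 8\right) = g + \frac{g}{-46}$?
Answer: $\frac{i \sqrt{36142246}}{322} \approx 18.67 i$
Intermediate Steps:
$x{\left(g,A \right)} = -8 + \frac{45 g}{322}$ ($x{\left(g,A \right)} = -8 + \frac{g + \frac{g}{-46}}{7} = -8 + \frac{g + g \left(- \frac{1}{46}\right)}{7} = -8 + \frac{g - \frac{g}{46}}{7} = -8 + \frac{\frac{45}{46} g}{7} = -8 + \frac{45 g}{322}$)
$q = 1$ ($q = \left(-2\right) \left(- \frac{1}{2}\right) = 1$)
$Q{\left(O \right)} = 1 + 6 O$
$\sqrt{31 Q{\left(-2 \right)} + x{\left(3,-141 \right)}} = \sqrt{31 \left(1 + 6 \left(-2\right)\right) + \left(-8 + \frac{45}{322} \cdot 3\right)} = \sqrt{31 \left(1 - 12\right) + \left(-8 + \frac{135}{322}\right)} = \sqrt{31 \left(-11\right) - \frac{2441}{322}} = \sqrt{-341 - \frac{2441}{322}} = \sqrt{- \frac{112243}{322}} = \frac{i \sqrt{36142246}}{322}$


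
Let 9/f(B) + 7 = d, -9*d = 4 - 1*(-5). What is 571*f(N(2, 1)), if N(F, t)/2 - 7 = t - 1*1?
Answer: -5139/8 ≈ -642.38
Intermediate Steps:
N(F, t) = 12 + 2*t (N(F, t) = 14 + 2*(t - 1*1) = 14 + 2*(t - 1) = 14 + 2*(-1 + t) = 14 + (-2 + 2*t) = 12 + 2*t)
d = -1 (d = -(4 - 1*(-5))/9 = -(4 + 5)/9 = -⅑*9 = -1)
f(B) = -9/8 (f(B) = 9/(-7 - 1) = 9/(-8) = 9*(-⅛) = -9/8)
571*f(N(2, 1)) = 571*(-9/8) = -5139/8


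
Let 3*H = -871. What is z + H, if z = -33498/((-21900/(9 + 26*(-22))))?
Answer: -12608837/10950 ≈ -1151.5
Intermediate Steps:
H = -871/3 (H = (⅓)*(-871) = -871/3 ≈ -290.33)
z = -3143229/3650 (z = -33498/((-21900/(9 - 572))) = -33498/((-21900/(-563))) = -33498/((-21900*(-1/563))) = -33498/21900/563 = -33498*563/21900 = -3143229/3650 ≈ -861.16)
z + H = -3143229/3650 - 871/3 = -12608837/10950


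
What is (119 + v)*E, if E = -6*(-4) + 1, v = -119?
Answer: 0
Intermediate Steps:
E = 25 (E = 24 + 1 = 25)
(119 + v)*E = (119 - 119)*25 = 0*25 = 0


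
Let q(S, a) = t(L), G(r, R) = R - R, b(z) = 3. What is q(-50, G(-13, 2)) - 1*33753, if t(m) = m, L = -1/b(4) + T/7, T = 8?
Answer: -708796/21 ≈ -33752.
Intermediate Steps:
L = 17/21 (L = -1/3 + 8/7 = 17/21 ≈ 0.80952)
G(r, R) = 0
q(S, a) = 17/21
q(-50, G(-13, 2)) - 1*33753 = 17/21 - 1*33753 = 17/21 - 33753 = -708796/21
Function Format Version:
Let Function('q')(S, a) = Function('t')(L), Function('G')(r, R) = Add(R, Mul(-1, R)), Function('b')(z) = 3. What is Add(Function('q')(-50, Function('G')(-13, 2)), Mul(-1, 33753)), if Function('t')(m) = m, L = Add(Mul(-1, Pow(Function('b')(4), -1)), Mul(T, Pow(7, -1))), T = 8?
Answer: Rational(-708796, 21) ≈ -33752.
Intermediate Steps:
L = Rational(17, 21) (L = Add(Mul(-1, Pow(3, -1)), Mul(8, Pow(7, -1))) = Add(Mul(-1, Rational(1, 3)), Mul(8, Rational(1, 7))) = Add(Rational(-1, 3), Rational(8, 7)) = Rational(17, 21) ≈ 0.80952)
Function('G')(r, R) = 0
Function('q')(S, a) = Rational(17, 21)
Add(Function('q')(-50, Function('G')(-13, 2)), Mul(-1, 33753)) = Add(Rational(17, 21), Mul(-1, 33753)) = Add(Rational(17, 21), -33753) = Rational(-708796, 21)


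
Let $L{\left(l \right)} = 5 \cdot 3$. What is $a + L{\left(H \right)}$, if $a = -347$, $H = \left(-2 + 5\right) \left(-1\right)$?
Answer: $-332$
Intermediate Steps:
$H = -3$ ($H = 3 \left(-1\right) = -3$)
$L{\left(l \right)} = 15$
$a + L{\left(H \right)} = -347 + 15 = -332$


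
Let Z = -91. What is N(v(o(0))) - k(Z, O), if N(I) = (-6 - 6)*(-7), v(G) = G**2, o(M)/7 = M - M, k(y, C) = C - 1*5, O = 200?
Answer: -111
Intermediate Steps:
k(y, C) = -5 + C (k(y, C) = C - 5 = -5 + C)
o(M) = 0 (o(M) = 7*(M - M) = 7*0 = 0)
N(I) = 84 (N(I) = -12*(-7) = 84)
N(v(o(0))) - k(Z, O) = 84 - (-5 + 200) = 84 - 1*195 = 84 - 195 = -111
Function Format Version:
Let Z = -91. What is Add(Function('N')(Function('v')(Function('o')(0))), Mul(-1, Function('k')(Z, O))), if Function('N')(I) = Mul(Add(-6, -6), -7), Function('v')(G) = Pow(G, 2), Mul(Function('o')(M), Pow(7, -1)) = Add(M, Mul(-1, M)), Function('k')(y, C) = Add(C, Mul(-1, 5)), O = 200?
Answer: -111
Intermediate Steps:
Function('k')(y, C) = Add(-5, C) (Function('k')(y, C) = Add(C, -5) = Add(-5, C))
Function('o')(M) = 0 (Function('o')(M) = Mul(7, Add(M, Mul(-1, M))) = Mul(7, 0) = 0)
Function('N')(I) = 84 (Function('N')(I) = Mul(-12, -7) = 84)
Add(Function('N')(Function('v')(Function('o')(0))), Mul(-1, Function('k')(Z, O))) = Add(84, Mul(-1, Add(-5, 200))) = Add(84, Mul(-1, 195)) = Add(84, -195) = -111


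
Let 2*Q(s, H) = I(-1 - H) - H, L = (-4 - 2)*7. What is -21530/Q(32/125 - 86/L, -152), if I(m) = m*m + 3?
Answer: -10765/5739 ≈ -1.8758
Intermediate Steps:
L = -42 (L = -6*7 = -42)
I(m) = 3 + m**2 (I(m) = m**2 + 3 = 3 + m**2)
Q(s, H) = 3/2 + (-1 - H)**2/2 - H/2 (Q(s, H) = ((3 + (-1 - H)**2) - H)/2 = (3 + (-1 - H)**2 - H)/2 = 3/2 + (-1 - H)**2/2 - H/2)
-21530/Q(32/125 - 86/L, -152) = -21530/(2 + (1/2)*(-152) + (1/2)*(-152)**2) = -21530/(2 - 76 + (1/2)*23104) = -21530/(2 - 76 + 11552) = -21530/11478 = -21530*1/11478 = -10765/5739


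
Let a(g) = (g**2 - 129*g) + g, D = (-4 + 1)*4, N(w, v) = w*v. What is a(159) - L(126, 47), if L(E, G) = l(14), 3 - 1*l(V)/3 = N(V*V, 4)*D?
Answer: -23304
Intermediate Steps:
N(w, v) = v*w
D = -12 (D = -3*4 = -12)
l(V) = 9 + 144*V**2 (l(V) = 9 - 3*4*(V*V)*(-12) = 9 - 3*4*V**2*(-12) = 9 - (-144)*V**2 = 9 + 144*V**2)
L(E, G) = 28233 (L(E, G) = 9 + 144*14**2 = 9 + 144*196 = 9 + 28224 = 28233)
a(g) = g**2 - 128*g
a(159) - L(126, 47) = 159*(-128 + 159) - 1*28233 = 159*31 - 28233 = 4929 - 28233 = -23304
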